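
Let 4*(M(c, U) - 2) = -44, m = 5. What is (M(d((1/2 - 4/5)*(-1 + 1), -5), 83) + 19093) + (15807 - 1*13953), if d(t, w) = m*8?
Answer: 20938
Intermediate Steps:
d(t, w) = 40 (d(t, w) = 5*8 = 40)
M(c, U) = -9 (M(c, U) = 2 + (¼)*(-44) = 2 - 11 = -9)
(M(d((1/2 - 4/5)*(-1 + 1), -5), 83) + 19093) + (15807 - 1*13953) = (-9 + 19093) + (15807 - 1*13953) = 19084 + (15807 - 13953) = 19084 + 1854 = 20938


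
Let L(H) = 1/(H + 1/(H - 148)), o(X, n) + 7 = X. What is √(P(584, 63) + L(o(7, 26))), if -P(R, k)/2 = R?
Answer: 2*I*√329 ≈ 36.277*I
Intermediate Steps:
P(R, k) = -2*R
o(X, n) = -7 + X
L(H) = 1/(H + 1/(-148 + H))
√(P(584, 63) + L(o(7, 26))) = √(-2*584 + (-148 + (-7 + 7))/(1 + (-7 + 7)² - 148*(-7 + 7))) = √(-1168 + (-148 + 0)/(1 + 0² - 148*0)) = √(-1168 - 148/(1 + 0 + 0)) = √(-1168 - 148/1) = √(-1168 + 1*(-148)) = √(-1168 - 148) = √(-1316) = 2*I*√329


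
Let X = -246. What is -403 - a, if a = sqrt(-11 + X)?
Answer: -403 - I*sqrt(257) ≈ -403.0 - 16.031*I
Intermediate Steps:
a = I*sqrt(257) (a = sqrt(-11 - 246) = sqrt(-257) = I*sqrt(257) ≈ 16.031*I)
-403 - a = -403 - I*sqrt(257)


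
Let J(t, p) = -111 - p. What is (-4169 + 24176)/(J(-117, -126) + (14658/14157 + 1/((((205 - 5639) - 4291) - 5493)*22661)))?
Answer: 32558815747692234/26095530116039 ≈ 1247.7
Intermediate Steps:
(-4169 + 24176)/(J(-117, -126) + (14658/14157 + 1/((((205 - 5639) - 4291) - 5493)*22661))) = (-4169 + 24176)/((-111 - 1*(-126)) + (14658/14157 + 1/((((205 - 5639) - 4291) - 5493)*22661))) = 20007/((-111 + 126) + (14658*(1/14157) + (1/22661)/((-5434 - 4291) - 5493))) = 20007/(15 + (4886/4719 + (1/22661)/(-9725 - 5493))) = 20007/(15 + (4886/4719 + (1/22661)/(-15218))) = 20007/(15 + (4886/4719 - 1/15218*1/22661)) = 20007/(15 + (4886/4719 - 1/344855098)) = 20007/(15 + 1684962004109/1627371207462) = 20007/(26095530116039/1627371207462) = 20007*(1627371207462/26095530116039) = 32558815747692234/26095530116039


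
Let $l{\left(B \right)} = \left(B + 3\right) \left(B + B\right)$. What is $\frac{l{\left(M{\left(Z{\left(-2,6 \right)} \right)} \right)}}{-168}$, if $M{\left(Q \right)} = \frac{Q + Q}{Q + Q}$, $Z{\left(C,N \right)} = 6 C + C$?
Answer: $- \frac{1}{21} \approx -0.047619$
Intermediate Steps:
$Z{\left(C,N \right)} = 7 C$
$M{\left(Q \right)} = 1$ ($M{\left(Q \right)} = \frac{2 Q}{2 Q} = 2 Q \frac{1}{2 Q} = 1$)
$l{\left(B \right)} = 2 B \left(3 + B\right)$ ($l{\left(B \right)} = \left(3 + B\right) 2 B = 2 B \left(3 + B\right)$)
$\frac{l{\left(M{\left(Z{\left(-2,6 \right)} \right)} \right)}}{-168} = \frac{2 \cdot 1 \left(3 + 1\right)}{-168} = 2 \cdot 1 \cdot 4 \left(- \frac{1}{168}\right) = 8 \left(- \frac{1}{168}\right) = - \frac{1}{21}$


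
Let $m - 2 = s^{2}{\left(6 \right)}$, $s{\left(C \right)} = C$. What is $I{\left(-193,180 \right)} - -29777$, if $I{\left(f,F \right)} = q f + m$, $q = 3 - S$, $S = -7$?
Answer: $27885$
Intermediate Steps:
$q = 10$ ($q = 3 - -7 = 3 + 7 = 10$)
$m = 38$ ($m = 2 + 6^{2} = 2 + 36 = 38$)
$I{\left(f,F \right)} = 38 + 10 f$ ($I{\left(f,F \right)} = 10 f + 38 = 38 + 10 f$)
$I{\left(-193,180 \right)} - -29777 = \left(38 + 10 \left(-193\right)\right) - -29777 = \left(38 - 1930\right) + 29777 = -1892 + 29777 = 27885$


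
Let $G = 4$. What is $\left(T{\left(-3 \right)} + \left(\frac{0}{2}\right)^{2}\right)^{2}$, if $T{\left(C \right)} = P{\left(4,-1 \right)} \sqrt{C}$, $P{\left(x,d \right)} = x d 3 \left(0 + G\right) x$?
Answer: $-110592$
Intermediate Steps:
$P{\left(x,d \right)} = 12 d x^{2}$ ($P{\left(x,d \right)} = x d 3 \left(0 + 4\right) x = d x 3 \cdot 4 x = d x 12 x = 12 d x x = 12 d x^{2}$)
$T{\left(C \right)} = - 192 \sqrt{C}$ ($T{\left(C \right)} = 12 \left(-1\right) 4^{2} \sqrt{C} = 12 \left(-1\right) 16 \sqrt{C} = - 192 \sqrt{C}$)
$\left(T{\left(-3 \right)} + \left(\frac{0}{2}\right)^{2}\right)^{2} = \left(- 192 \sqrt{-3} + \left(\frac{0}{2}\right)^{2}\right)^{2} = \left(- 192 i \sqrt{3} + \left(0 \cdot \frac{1}{2}\right)^{2}\right)^{2} = \left(- 192 i \sqrt{3} + 0^{2}\right)^{2} = \left(- 192 i \sqrt{3} + 0\right)^{2} = \left(- 192 i \sqrt{3}\right)^{2} = -110592$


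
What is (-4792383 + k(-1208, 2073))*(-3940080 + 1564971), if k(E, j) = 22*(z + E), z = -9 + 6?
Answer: 11445709648725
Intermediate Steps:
z = -3
k(E, j) = -66 + 22*E (k(E, j) = 22*(-3 + E) = -66 + 22*E)
(-4792383 + k(-1208, 2073))*(-3940080 + 1564971) = (-4792383 + (-66 + 22*(-1208)))*(-3940080 + 1564971) = (-4792383 + (-66 - 26576))*(-2375109) = (-4792383 - 26642)*(-2375109) = -4819025*(-2375109) = 11445709648725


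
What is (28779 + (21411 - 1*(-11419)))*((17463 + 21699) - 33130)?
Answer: 371625488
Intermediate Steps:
(28779 + (21411 - 1*(-11419)))*((17463 + 21699) - 33130) = (28779 + (21411 + 11419))*(39162 - 33130) = (28779 + 32830)*6032 = 61609*6032 = 371625488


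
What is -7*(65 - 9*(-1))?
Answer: -518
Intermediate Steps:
-7*(65 - 9*(-1)) = -7*(65 + 9) = -7*74 = -518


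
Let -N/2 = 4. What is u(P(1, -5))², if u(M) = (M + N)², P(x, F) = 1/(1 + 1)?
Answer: 50625/16 ≈ 3164.1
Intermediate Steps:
N = -8 (N = -2*4 = -8)
P(x, F) = ½ (P(x, F) = 1/2 = ½)
u(M) = (-8 + M)² (u(M) = (M - 8)² = (-8 + M)²)
u(P(1, -5))² = ((-8 + ½)²)² = ((-15/2)²)² = (225/4)² = 50625/16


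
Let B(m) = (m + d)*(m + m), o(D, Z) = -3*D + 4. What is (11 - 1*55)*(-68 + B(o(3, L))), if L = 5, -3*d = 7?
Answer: -704/3 ≈ -234.67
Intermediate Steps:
d = -7/3 (d = -1/3*7 = -7/3 ≈ -2.3333)
o(D, Z) = 4 - 3*D
B(m) = 2*m*(-7/3 + m) (B(m) = (m - 7/3)*(m + m) = (-7/3 + m)*(2*m) = 2*m*(-7/3 + m))
(11 - 1*55)*(-68 + B(o(3, L))) = (11 - 1*55)*(-68 + 2*(4 - 3*3)*(-7 + 3*(4 - 3*3))/3) = (11 - 55)*(-68 + 2*(4 - 9)*(-7 + 3*(4 - 9))/3) = -44*(-68 + (2/3)*(-5)*(-7 + 3*(-5))) = -44*(-68 + (2/3)*(-5)*(-7 - 15)) = -44*(-68 + (2/3)*(-5)*(-22)) = -44*(-68 + 220/3) = -44*16/3 = -704/3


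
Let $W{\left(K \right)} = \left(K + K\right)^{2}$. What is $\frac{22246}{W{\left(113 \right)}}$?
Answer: $\frac{11123}{25538} \approx 0.43555$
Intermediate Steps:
$W{\left(K \right)} = 4 K^{2}$ ($W{\left(K \right)} = \left(2 K\right)^{2} = 4 K^{2}$)
$\frac{22246}{W{\left(113 \right)}} = \frac{22246}{4 \cdot 113^{2}} = \frac{22246}{4 \cdot 12769} = \frac{22246}{51076} = 22246 \cdot \frac{1}{51076} = \frac{11123}{25538}$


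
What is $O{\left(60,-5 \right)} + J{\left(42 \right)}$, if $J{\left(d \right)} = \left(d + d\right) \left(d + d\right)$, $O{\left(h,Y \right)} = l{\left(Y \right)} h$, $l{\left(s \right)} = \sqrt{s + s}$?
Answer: $7056 + 60 i \sqrt{10} \approx 7056.0 + 189.74 i$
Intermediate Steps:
$l{\left(s \right)} = \sqrt{2} \sqrt{s}$ ($l{\left(s \right)} = \sqrt{2 s} = \sqrt{2} \sqrt{s}$)
$O{\left(h,Y \right)} = h \sqrt{2} \sqrt{Y}$ ($O{\left(h,Y \right)} = \sqrt{2} \sqrt{Y} h = h \sqrt{2} \sqrt{Y}$)
$J{\left(d \right)} = 4 d^{2}$ ($J{\left(d \right)} = 2 d 2 d = 4 d^{2}$)
$O{\left(60,-5 \right)} + J{\left(42 \right)} = 60 \sqrt{2} \sqrt{-5} + 4 \cdot 42^{2} = 60 \sqrt{2} i \sqrt{5} + 4 \cdot 1764 = 60 i \sqrt{10} + 7056 = 7056 + 60 i \sqrt{10}$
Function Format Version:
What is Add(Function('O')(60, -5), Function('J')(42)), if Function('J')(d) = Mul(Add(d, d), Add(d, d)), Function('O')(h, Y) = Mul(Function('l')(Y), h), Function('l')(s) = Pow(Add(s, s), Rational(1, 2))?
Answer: Add(7056, Mul(60, I, Pow(10, Rational(1, 2)))) ≈ Add(7056.0, Mul(189.74, I))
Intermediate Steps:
Function('l')(s) = Mul(Pow(2, Rational(1, 2)), Pow(s, Rational(1, 2))) (Function('l')(s) = Pow(Mul(2, s), Rational(1, 2)) = Mul(Pow(2, Rational(1, 2)), Pow(s, Rational(1, 2))))
Function('O')(h, Y) = Mul(h, Pow(2, Rational(1, 2)), Pow(Y, Rational(1, 2))) (Function('O')(h, Y) = Mul(Mul(Pow(2, Rational(1, 2)), Pow(Y, Rational(1, 2))), h) = Mul(h, Pow(2, Rational(1, 2)), Pow(Y, Rational(1, 2))))
Function('J')(d) = Mul(4, Pow(d, 2)) (Function('J')(d) = Mul(Mul(2, d), Mul(2, d)) = Mul(4, Pow(d, 2)))
Add(Function('O')(60, -5), Function('J')(42)) = Add(Mul(60, Pow(2, Rational(1, 2)), Pow(-5, Rational(1, 2))), Mul(4, Pow(42, 2))) = Add(Mul(60, Pow(2, Rational(1, 2)), Mul(I, Pow(5, Rational(1, 2)))), Mul(4, 1764)) = Add(Mul(60, I, Pow(10, Rational(1, 2))), 7056) = Add(7056, Mul(60, I, Pow(10, Rational(1, 2))))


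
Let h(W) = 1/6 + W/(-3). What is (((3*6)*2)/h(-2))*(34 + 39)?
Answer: 15768/5 ≈ 3153.6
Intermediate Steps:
h(W) = 1/6 - W/3 (h(W) = 1*(1/6) + W*(-1/3) = 1/6 - W/3)
(((3*6)*2)/h(-2))*(34 + 39) = (((3*6)*2)/(1/6 - 1/3*(-2)))*(34 + 39) = ((18*2)/(1/6 + 2/3))*73 = (36/(5/6))*73 = (36*(6/5))*73 = (216/5)*73 = 15768/5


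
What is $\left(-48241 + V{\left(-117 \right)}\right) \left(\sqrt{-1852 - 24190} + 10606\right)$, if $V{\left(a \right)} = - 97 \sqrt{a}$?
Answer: $- \left(10606 + i \sqrt{26042}\right) \left(48241 + 291 i \sqrt{13}\right) \approx -5.1147 \cdot 10^{8} - 1.8913 \cdot 10^{7} i$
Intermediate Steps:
$\left(-48241 + V{\left(-117 \right)}\right) \left(\sqrt{-1852 - 24190} + 10606\right) = \left(-48241 - 97 \sqrt{-117}\right) \left(\sqrt{-1852 - 24190} + 10606\right) = \left(-48241 - 97 \cdot 3 i \sqrt{13}\right) \left(\sqrt{-26042} + 10606\right) = \left(-48241 - 291 i \sqrt{13}\right) \left(i \sqrt{26042} + 10606\right) = \left(-48241 - 291 i \sqrt{13}\right) \left(10606 + i \sqrt{26042}\right)$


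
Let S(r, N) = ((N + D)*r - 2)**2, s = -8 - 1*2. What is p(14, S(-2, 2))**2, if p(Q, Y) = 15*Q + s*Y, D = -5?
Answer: 2500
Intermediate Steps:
s = -10 (s = -8 - 2 = -10)
S(r, N) = (-2 + r*(-5 + N))**2 (S(r, N) = ((N - 5)*r - 2)**2 = ((-5 + N)*r - 2)**2 = (r*(-5 + N) - 2)**2 = (-2 + r*(-5 + N))**2)
p(Q, Y) = -10*Y + 15*Q (p(Q, Y) = 15*Q - 10*Y = -10*Y + 15*Q)
p(14, S(-2, 2))**2 = (-10*(2 + 5*(-2) - 1*2*(-2))**2 + 15*14)**2 = (-10*(2 - 10 + 4)**2 + 210)**2 = (-10*(-4)**2 + 210)**2 = (-10*16 + 210)**2 = (-160 + 210)**2 = 50**2 = 2500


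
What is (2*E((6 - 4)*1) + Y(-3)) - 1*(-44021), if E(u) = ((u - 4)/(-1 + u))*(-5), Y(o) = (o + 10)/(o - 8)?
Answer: 484444/11 ≈ 44040.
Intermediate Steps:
Y(o) = (10 + o)/(-8 + o)
E(u) = -5*(-4 + u)/(-1 + u) (E(u) = ((-4 + u)/(-1 + u))*(-5) = -5*(-4 + u)/(-1 + u))
(2*E((6 - 4)*1) + Y(-3)) - 1*(-44021) = (2*(5*(4 - (6 - 4))/(-1 + (6 - 4)*1)) + (10 - 3)/(-8 - 3)) - 1*(-44021) = (2*(5*(4 - 2)/(-1 + 2*1)) + 7/(-11)) + 44021 = (2*(5*(4 - 1*2)/(-1 + 2)) - 1/11*7) + 44021 = (2*(5*(4 - 2)/1) - 7/11) + 44021 = (2*(5*1*2) - 7/11) + 44021 = (2*10 - 7/11) + 44021 = (20 - 7/11) + 44021 = 213/11 + 44021 = 484444/11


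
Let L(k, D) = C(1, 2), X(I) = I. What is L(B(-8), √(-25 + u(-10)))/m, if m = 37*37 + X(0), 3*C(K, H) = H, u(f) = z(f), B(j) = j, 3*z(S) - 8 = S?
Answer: 2/4107 ≈ 0.00048697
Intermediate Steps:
z(S) = 8/3 + S/3
u(f) = 8/3 + f/3
C(K, H) = H/3
L(k, D) = ⅔ (L(k, D) = (⅓)*2 = ⅔)
m = 1369 (m = 37*37 + 0 = 1369 + 0 = 1369)
L(B(-8), √(-25 + u(-10)))/m = (⅔)/1369 = (⅔)*(1/1369) = 2/4107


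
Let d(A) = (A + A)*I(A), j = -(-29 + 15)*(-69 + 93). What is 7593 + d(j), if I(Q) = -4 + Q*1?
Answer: 230697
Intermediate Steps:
I(Q) = -4 + Q
j = 336 (j = -(-14)*24 = -1*(-336) = 336)
d(A) = 2*A*(-4 + A) (d(A) = (A + A)*(-4 + A) = (2*A)*(-4 + A) = 2*A*(-4 + A))
7593 + d(j) = 7593 + 2*336*(-4 + 336) = 7593 + 2*336*332 = 7593 + 223104 = 230697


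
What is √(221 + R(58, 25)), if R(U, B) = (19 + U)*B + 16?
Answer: √2162 ≈ 46.497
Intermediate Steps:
R(U, B) = 16 + B*(19 + U) (R(U, B) = B*(19 + U) + 16 = 16 + B*(19 + U))
√(221 + R(58, 25)) = √(221 + (16 + 19*25 + 25*58)) = √(221 + (16 + 475 + 1450)) = √(221 + 1941) = √2162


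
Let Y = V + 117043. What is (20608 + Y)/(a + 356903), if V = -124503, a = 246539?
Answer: 6574/301721 ≈ 0.021788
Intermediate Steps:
Y = -7460 (Y = -124503 + 117043 = -7460)
(20608 + Y)/(a + 356903) = (20608 - 7460)/(246539 + 356903) = 13148/603442 = 13148*(1/603442) = 6574/301721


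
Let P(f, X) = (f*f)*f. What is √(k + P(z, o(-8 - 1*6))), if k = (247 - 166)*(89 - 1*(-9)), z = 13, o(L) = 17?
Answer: √10135 ≈ 100.67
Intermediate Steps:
P(f, X) = f³ (P(f, X) = f²*f = f³)
k = 7938 (k = 81*(89 + 9) = 81*98 = 7938)
√(k + P(z, o(-8 - 1*6))) = √(7938 + 13³) = √(7938 + 2197) = √10135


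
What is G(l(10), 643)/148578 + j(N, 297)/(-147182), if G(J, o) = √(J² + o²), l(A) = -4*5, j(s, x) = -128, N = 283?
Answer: 64/73591 + √413849/148578 ≈ 0.0051995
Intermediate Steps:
l(A) = -20
G(l(10), 643)/148578 + j(N, 297)/(-147182) = √((-20)² + 643²)/148578 - 128/(-147182) = √(400 + 413449)*(1/148578) - 128*(-1/147182) = √413849*(1/148578) + 64/73591 = √413849/148578 + 64/73591 = 64/73591 + √413849/148578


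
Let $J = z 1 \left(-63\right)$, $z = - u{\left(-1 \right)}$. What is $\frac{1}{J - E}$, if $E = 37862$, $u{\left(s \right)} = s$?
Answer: $- \frac{1}{37925} \approx -2.6368 \cdot 10^{-5}$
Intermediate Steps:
$z = 1$ ($z = \left(-1\right) \left(-1\right) = 1$)
$J = -63$ ($J = 1 \cdot 1 \left(-63\right) = 1 \left(-63\right) = -63$)
$\frac{1}{J - E} = \frac{1}{-63 - 37862} = \frac{1}{-37925} = - \frac{1}{37925}$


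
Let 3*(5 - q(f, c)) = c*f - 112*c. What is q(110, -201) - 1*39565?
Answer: -39694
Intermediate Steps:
q(f, c) = 5 + 112*c/3 - c*f/3 (q(f, c) = 5 - (c*f - 112*c)/3 = 5 - (-112*c + c*f)/3 = 5 + (112*c/3 - c*f/3) = 5 + 112*c/3 - c*f/3)
q(110, -201) - 1*39565 = (5 + (112/3)*(-201) - 1/3*(-201)*110) - 1*39565 = (5 - 7504 + 7370) - 39565 = -129 - 39565 = -39694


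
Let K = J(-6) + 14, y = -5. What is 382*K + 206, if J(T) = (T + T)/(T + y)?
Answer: 65678/11 ≈ 5970.7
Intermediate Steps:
J(T) = 2*T/(-5 + T) (J(T) = (T + T)/(T - 5) = (2*T)/(-5 + T) = 2*T/(-5 + T))
K = 166/11 (K = 2*(-6)/(-5 - 6) + 14 = 2*(-6)/(-11) + 14 = 2*(-6)*(-1/11) + 14 = 12/11 + 14 = 166/11 ≈ 15.091)
382*K + 206 = 382*(166/11) + 206 = 63412/11 + 206 = 65678/11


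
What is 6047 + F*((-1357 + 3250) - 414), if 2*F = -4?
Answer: 3089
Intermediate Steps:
F = -2 (F = (½)*(-4) = -2)
6047 + F*((-1357 + 3250) - 414) = 6047 - 2*((-1357 + 3250) - 414) = 6047 - 2*(1893 - 414) = 6047 - 2*1479 = 6047 - 2958 = 3089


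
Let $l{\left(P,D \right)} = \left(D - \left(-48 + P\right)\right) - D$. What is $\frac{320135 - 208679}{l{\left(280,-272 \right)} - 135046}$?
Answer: $- \frac{1296}{1573} \approx -0.8239$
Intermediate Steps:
$l{\left(P,D \right)} = 48 - P$ ($l{\left(P,D \right)} = \left(D - \left(-48 + P\right)\right) - D = \left(48 + D - P\right) - D = 48 - P$)
$\frac{320135 - 208679}{l{\left(280,-272 \right)} - 135046} = \frac{320135 - 208679}{\left(48 - 280\right) - 135046} = \frac{111456}{\left(48 - 280\right) - 135046} = \frac{111456}{-232 - 135046} = \frac{111456}{-135278} = 111456 \left(- \frac{1}{135278}\right) = - \frac{1296}{1573}$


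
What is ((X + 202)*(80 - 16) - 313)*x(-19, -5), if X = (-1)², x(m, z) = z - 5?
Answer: -126790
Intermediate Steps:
x(m, z) = -5 + z
X = 1
((X + 202)*(80 - 16) - 313)*x(-19, -5) = ((1 + 202)*(80 - 16) - 313)*(-5 - 5) = (203*64 - 313)*(-10) = (12992 - 313)*(-10) = 12679*(-10) = -126790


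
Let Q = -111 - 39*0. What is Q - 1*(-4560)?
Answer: 4449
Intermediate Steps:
Q = -111 (Q = -111 - 1*0 = -111 + 0 = -111)
Q - 1*(-4560) = -111 - 1*(-4560) = -111 + 4560 = 4449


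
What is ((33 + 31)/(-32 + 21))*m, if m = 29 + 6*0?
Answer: -1856/11 ≈ -168.73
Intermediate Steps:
m = 29 (m = 29 + 0 = 29)
((33 + 31)/(-32 + 21))*m = ((33 + 31)/(-32 + 21))*29 = (64/(-11))*29 = (64*(-1/11))*29 = -64/11*29 = -1856/11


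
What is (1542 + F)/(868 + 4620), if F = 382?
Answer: 481/1372 ≈ 0.35058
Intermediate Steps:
(1542 + F)/(868 + 4620) = (1542 + 382)/(868 + 4620) = 1924/5488 = 1924*(1/5488) = 481/1372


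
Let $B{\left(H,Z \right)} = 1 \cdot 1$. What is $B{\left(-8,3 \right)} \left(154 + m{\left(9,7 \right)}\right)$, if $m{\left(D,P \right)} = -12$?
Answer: $142$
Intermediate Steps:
$B{\left(H,Z \right)} = 1$
$B{\left(-8,3 \right)} \left(154 + m{\left(9,7 \right)}\right) = 1 \left(154 - 12\right) = 1 \cdot 142 = 142$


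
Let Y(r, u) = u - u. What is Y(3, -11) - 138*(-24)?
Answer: 3312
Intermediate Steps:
Y(r, u) = 0
Y(3, -11) - 138*(-24) = 0 - 138*(-24) = 0 + 3312 = 3312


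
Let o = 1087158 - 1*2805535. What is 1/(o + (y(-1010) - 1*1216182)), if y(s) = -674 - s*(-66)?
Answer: -1/3001893 ≈ -3.3312e-7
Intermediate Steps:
y(s) = -674 + 66*s (y(s) = -674 - (-66)*s = -674 + 66*s)
o = -1718377 (o = 1087158 - 2805535 = -1718377)
1/(o + (y(-1010) - 1*1216182)) = 1/(-1718377 + ((-674 + 66*(-1010)) - 1*1216182)) = 1/(-1718377 + ((-674 - 66660) - 1216182)) = 1/(-1718377 + (-67334 - 1216182)) = 1/(-1718377 - 1283516) = 1/(-3001893) = -1/3001893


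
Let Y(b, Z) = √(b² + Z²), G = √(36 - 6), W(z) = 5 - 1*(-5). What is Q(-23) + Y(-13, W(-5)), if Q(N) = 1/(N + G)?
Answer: -23/499 + √269 - √30/499 ≈ 16.344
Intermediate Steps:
W(z) = 10 (W(z) = 5 + 5 = 10)
G = √30 ≈ 5.4772
Y(b, Z) = √(Z² + b²)
Q(N) = 1/(N + √30)
Q(-23) + Y(-13, W(-5)) = 1/(-23 + √30) + √(10² + (-13)²) = 1/(-23 + √30) + √(100 + 169) = 1/(-23 + √30) + √269 = √269 + 1/(-23 + √30)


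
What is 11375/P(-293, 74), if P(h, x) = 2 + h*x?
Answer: -2275/4336 ≈ -0.52468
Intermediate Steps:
11375/P(-293, 74) = 11375/(2 - 293*74) = 11375/(2 - 21682) = 11375/(-21680) = 11375*(-1/21680) = -2275/4336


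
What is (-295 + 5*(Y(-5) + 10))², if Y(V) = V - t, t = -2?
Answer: 67600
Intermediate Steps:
Y(V) = 2 + V (Y(V) = V - 1*(-2) = V + 2 = 2 + V)
(-295 + 5*(Y(-5) + 10))² = (-295 + 5*((2 - 5) + 10))² = (-295 + 5*(-3 + 10))² = (-295 + 5*7)² = (-295 + 35)² = (-260)² = 67600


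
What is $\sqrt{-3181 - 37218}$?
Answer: $i \sqrt{40399} \approx 201.0 i$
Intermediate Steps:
$\sqrt{-3181 - 37218} = \sqrt{-40399} = i \sqrt{40399}$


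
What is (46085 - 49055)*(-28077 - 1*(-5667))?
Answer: 66557700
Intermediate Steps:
(46085 - 49055)*(-28077 - 1*(-5667)) = -2970*(-28077 + 5667) = -2970*(-22410) = 66557700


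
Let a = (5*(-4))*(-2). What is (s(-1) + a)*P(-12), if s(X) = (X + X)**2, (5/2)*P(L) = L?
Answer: -1056/5 ≈ -211.20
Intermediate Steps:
a = 40 (a = -20*(-2) = 40)
P(L) = 2*L/5
s(X) = 4*X**2 (s(X) = (2*X)**2 = 4*X**2)
(s(-1) + a)*P(-12) = (4*(-1)**2 + 40)*((2/5)*(-12)) = (4*1 + 40)*(-24/5) = (4 + 40)*(-24/5) = 44*(-24/5) = -1056/5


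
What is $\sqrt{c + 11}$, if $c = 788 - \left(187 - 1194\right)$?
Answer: $\sqrt{1806} \approx 42.497$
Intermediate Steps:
$c = 1795$ ($c = 788 - \left(187 - 1194\right) = 788 - -1007 = 788 + 1007 = 1795$)
$\sqrt{c + 11} = \sqrt{1795 + 11} = \sqrt{1806}$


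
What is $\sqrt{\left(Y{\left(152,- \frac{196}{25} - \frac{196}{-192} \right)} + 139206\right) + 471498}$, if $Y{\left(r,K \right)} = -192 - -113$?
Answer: $25 \sqrt{977} \approx 781.42$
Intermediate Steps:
$Y{\left(r,K \right)} = -79$ ($Y{\left(r,K \right)} = -192 + 113 = -79$)
$\sqrt{\left(Y{\left(152,- \frac{196}{25} - \frac{196}{-192} \right)} + 139206\right) + 471498} = \sqrt{\left(-79 + 139206\right) + 471498} = \sqrt{139127 + 471498} = \sqrt{610625} = 25 \sqrt{977}$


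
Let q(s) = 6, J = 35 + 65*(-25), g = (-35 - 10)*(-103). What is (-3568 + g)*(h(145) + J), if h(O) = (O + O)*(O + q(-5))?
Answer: 45027400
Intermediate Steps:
g = 4635 (g = -45*(-103) = 4635)
J = -1590 (J = 35 - 1625 = -1590)
h(O) = 2*O*(6 + O) (h(O) = (O + O)*(O + 6) = (2*O)*(6 + O) = 2*O*(6 + O))
(-3568 + g)*(h(145) + J) = (-3568 + 4635)*(2*145*(6 + 145) - 1590) = 1067*(2*145*151 - 1590) = 1067*(43790 - 1590) = 1067*42200 = 45027400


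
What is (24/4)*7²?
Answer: 294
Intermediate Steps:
(24/4)*7² = (24*(¼))*49 = 6*49 = 294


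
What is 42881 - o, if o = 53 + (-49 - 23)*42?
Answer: 45852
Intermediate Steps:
o = -2971 (o = 53 - 72*42 = 53 - 3024 = -2971)
42881 - o = 42881 - 1*(-2971) = 42881 + 2971 = 45852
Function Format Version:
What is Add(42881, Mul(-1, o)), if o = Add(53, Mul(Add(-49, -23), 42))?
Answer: 45852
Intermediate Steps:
o = -2971 (o = Add(53, Mul(-72, 42)) = Add(53, -3024) = -2971)
Add(42881, Mul(-1, o)) = Add(42881, Mul(-1, -2971)) = Add(42881, 2971) = 45852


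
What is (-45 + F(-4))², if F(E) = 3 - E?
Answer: 1444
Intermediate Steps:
(-45 + F(-4))² = (-45 + (3 - 1*(-4)))² = (-45 + (3 + 4))² = (-45 + 7)² = (-38)² = 1444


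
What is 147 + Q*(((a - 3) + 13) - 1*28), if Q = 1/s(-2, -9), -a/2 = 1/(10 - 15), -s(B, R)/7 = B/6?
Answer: 4881/35 ≈ 139.46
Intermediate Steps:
s(B, R) = -7*B/6
a = 2/5 (a = -2/(10 - 15) = -2/(-5) = -2*(-1/5) = 2/5 ≈ 0.40000)
Q = 3/7 (Q = 1/(-7/6*(-2)) = 1/(7/3) = 3/7 ≈ 0.42857)
147 + Q*(((a - 3) + 13) - 1*28) = 147 + 3*(((2/5 - 3) + 13) - 1*28)/7 = 147 + 3*((-13/5 + 13) - 28)/7 = 147 + 3*(52/5 - 28)/7 = 147 + (3/7)*(-88/5) = 147 - 264/35 = 4881/35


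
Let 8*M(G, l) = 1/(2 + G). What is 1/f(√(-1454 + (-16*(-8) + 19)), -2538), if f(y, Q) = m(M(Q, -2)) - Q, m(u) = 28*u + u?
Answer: 20288/51490915 ≈ 0.00039401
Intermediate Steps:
M(G, l) = 1/(8*(2 + G))
m(u) = 29*u
f(y, Q) = -Q + 29/(8*(2 + Q)) (f(y, Q) = 29*(1/(8*(2 + Q))) - Q = 29/(8*(2 + Q)) - Q = -Q + 29/(8*(2 + Q)))
1/f(√(-1454 + (-16*(-8) + 19)), -2538) = 1/((29/8 - 1*(-2538)*(2 - 2538))/(2 - 2538)) = 1/((29/8 - 1*(-2538)*(-2536))/(-2536)) = 1/(-(29/8 - 6436368)/2536) = 1/(-1/2536*(-51490915/8)) = 1/(51490915/20288) = 20288/51490915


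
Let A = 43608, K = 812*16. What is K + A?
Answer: 56600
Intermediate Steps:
K = 12992
K + A = 12992 + 43608 = 56600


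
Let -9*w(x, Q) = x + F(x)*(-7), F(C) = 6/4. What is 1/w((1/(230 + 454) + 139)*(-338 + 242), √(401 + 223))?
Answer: 1026/1522429 ≈ 0.00067392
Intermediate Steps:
F(C) = 3/2 (F(C) = 6*(¼) = 3/2)
w(x, Q) = 7/6 - x/9 (w(x, Q) = -(x + (3/2)*(-7))/9 = -(x - 21/2)/9 = -(-21/2 + x)/9 = 7/6 - x/9)
1/w((1/(230 + 454) + 139)*(-338 + 242), √(401 + 223)) = 1/(7/6 - (1/(230 + 454) + 139)*(-338 + 242)/9) = 1/(7/6 - (1/684 + 139)*(-96)/9) = 1/(7/6 - 95077*(-96)/6156) = 1/(7/6 - ⅑*(-760616/57)) = 1/(7/6 + 760616/513) = 1/(1522429/1026) = 1026/1522429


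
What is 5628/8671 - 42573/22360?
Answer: -18716031/14914120 ≈ -1.2549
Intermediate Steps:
5628/8671 - 42573/22360 = -18716031/14914120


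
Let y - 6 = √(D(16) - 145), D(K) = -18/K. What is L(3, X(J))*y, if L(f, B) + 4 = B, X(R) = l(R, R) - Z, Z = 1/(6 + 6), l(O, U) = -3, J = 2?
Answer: -85/2 - 85*I*√2338/48 ≈ -42.5 - 85.625*I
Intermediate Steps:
Z = 1/12 ≈ 0.083333
X(R) = -37/12 (X(R) = -3 - 1*1/12 = -3 - 1/12 = -37/12)
L(f, B) = -4 + B
y = 6 + I*√2338/4 (y = 6 + √(-18/16 - 145) = 6 + √(-18*1/16 - 145) = 6 + √(-9/8 - 145) = 6 + √(-1169/8) = 6 + I*√2338/4 ≈ 6.0 + 12.088*I)
L(3, X(J))*y = (-4 - 37/12)*(6 + I*√2338/4) = -85*(6 + I*√2338/4)/12 = -85/2 - 85*I*√2338/48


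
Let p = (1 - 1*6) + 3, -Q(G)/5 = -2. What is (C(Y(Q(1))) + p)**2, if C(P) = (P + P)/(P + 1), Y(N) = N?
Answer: 4/121 ≈ 0.033058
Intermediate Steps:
Q(G) = 10 (Q(G) = -5*(-2) = 10)
p = -2 (p = (1 - 6) + 3 = -5 + 3 = -2)
C(P) = 2*P/(1 + P) (C(P) = (2*P)/(1 + P) = 2*P/(1 + P))
(C(Y(Q(1))) + p)**2 = (2*10/(1 + 10) - 2)**2 = (2*10/11 - 2)**2 = (2*10*(1/11) - 2)**2 = (20/11 - 2)**2 = (-2/11)**2 = 4/121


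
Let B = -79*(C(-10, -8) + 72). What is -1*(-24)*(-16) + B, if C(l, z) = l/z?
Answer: -24683/4 ≈ -6170.8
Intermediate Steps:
B = -23147/4 (B = -79*(-10/(-8) + 72) = -79*(-10*(-⅛) + 72) = -79*(5/4 + 72) = -79*293/4 = -23147/4 ≈ -5786.8)
-1*(-24)*(-16) + B = -1*(-24)*(-16) - 23147/4 = 24*(-16) - 23147/4 = -384 - 23147/4 = -24683/4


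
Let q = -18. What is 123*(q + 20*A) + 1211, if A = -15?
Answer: -37903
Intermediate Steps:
123*(q + 20*A) + 1211 = 123*(-18 + 20*(-15)) + 1211 = 123*(-18 - 300) + 1211 = 123*(-318) + 1211 = -39114 + 1211 = -37903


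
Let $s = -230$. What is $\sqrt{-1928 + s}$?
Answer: $i \sqrt{2158} \approx 46.454 i$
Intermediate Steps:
$\sqrt{-1928 + s} = \sqrt{-1928 - 230} = \sqrt{-2158} = i \sqrt{2158}$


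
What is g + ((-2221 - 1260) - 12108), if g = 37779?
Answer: 22190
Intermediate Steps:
g + ((-2221 - 1260) - 12108) = 37779 + ((-2221 - 1260) - 12108) = 37779 + (-3481 - 12108) = 37779 - 15589 = 22190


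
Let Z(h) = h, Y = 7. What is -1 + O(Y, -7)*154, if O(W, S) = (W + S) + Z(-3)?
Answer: -463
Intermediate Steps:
O(W, S) = -3 + S + W (O(W, S) = (W + S) - 3 = (S + W) - 3 = -3 + S + W)
-1 + O(Y, -7)*154 = -1 + (-3 - 7 + 7)*154 = -1 - 3*154 = -1 - 462 = -463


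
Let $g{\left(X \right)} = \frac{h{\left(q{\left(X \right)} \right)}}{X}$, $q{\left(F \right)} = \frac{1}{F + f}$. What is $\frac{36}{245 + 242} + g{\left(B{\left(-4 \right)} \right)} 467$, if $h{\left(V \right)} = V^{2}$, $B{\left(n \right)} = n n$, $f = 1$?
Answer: $\frac{393893}{2251888} \approx 0.17492$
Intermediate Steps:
$B{\left(n \right)} = n^{2}$
$q{\left(F \right)} = \frac{1}{1 + F}$ ($q{\left(F \right)} = \frac{1}{F + 1} = \frac{1}{1 + F}$)
$g{\left(X \right)} = \frac{1}{X \left(1 + X\right)^{2}}$ ($g{\left(X \right)} = \frac{\left(\frac{1}{1 + X}\right)^{2}}{X} = \frac{1}{\left(1 + X\right)^{2} X} = \frac{1}{X \left(1 + X\right)^{2}}$)
$\frac{36}{245 + 242} + g{\left(B{\left(-4 \right)} \right)} 467 = \frac{36}{245 + 242} + \frac{1}{\left(-4\right)^{2} \left(1 + \left(-4\right)^{2}\right)^{2}} \cdot 467 = \frac{36}{487} + \frac{1}{16 \left(1 + 16\right)^{2}} \cdot 467 = 36 \cdot \frac{1}{487} + \frac{1}{16 \cdot 289} \cdot 467 = \frac{36}{487} + \frac{1}{16} \cdot \frac{1}{289} \cdot 467 = \frac{36}{487} + \frac{1}{4624} \cdot 467 = \frac{36}{487} + \frac{467}{4624} = \frac{393893}{2251888}$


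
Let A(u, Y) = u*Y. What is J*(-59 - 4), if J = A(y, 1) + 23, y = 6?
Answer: -1827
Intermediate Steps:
A(u, Y) = Y*u
J = 29 (J = 1*6 + 23 = 6 + 23 = 29)
J*(-59 - 4) = 29*(-59 - 4) = 29*(-63) = -1827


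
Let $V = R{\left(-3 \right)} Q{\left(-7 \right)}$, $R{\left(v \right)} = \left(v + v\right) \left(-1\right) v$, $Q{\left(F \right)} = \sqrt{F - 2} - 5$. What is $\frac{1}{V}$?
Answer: $\frac{5}{612} + \frac{i}{204} \approx 0.0081699 + 0.004902 i$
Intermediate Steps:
$Q{\left(F \right)} = -5 + \sqrt{-2 + F}$ ($Q{\left(F \right)} = \sqrt{-2 + F} - 5 = -5 + \sqrt{-2 + F}$)
$R{\left(v \right)} = - 2 v^{2}$ ($R{\left(v \right)} = 2 v \left(-1\right) v = - 2 v v = - 2 v^{2}$)
$V = 90 - 54 i$ ($V = - 2 \left(-3\right)^{2} \left(-5 + \sqrt{-2 - 7}\right) = \left(-2\right) 9 \left(-5 + \sqrt{-9}\right) = - 18 \left(-5 + 3 i\right) = 90 - 54 i \approx 90.0 - 54.0 i$)
$\frac{1}{V} = \frac{1}{90 - 54 i} = \frac{90 + 54 i}{11016}$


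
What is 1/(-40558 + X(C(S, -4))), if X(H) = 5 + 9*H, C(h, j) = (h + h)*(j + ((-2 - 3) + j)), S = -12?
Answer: -1/37745 ≈ -2.6494e-5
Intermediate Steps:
C(h, j) = 2*h*(-5 + 2*j) (C(h, j) = (2*h)*(j + (-5 + j)) = (2*h)*(-5 + 2*j) = 2*h*(-5 + 2*j))
1/(-40558 + X(C(S, -4))) = 1/(-40558 + (5 + 9*(2*(-12)*(-5 + 2*(-4))))) = 1/(-40558 + (5 + 9*(2*(-12)*(-5 - 8)))) = 1/(-40558 + (5 + 9*(2*(-12)*(-13)))) = 1/(-40558 + (5 + 9*312)) = 1/(-40558 + (5 + 2808)) = 1/(-40558 + 2813) = 1/(-37745) = -1/37745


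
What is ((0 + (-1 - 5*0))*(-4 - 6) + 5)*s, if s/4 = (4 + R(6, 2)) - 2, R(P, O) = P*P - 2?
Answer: 2160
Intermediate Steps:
R(P, O) = -2 + P² (R(P, O) = P² - 2 = -2 + P²)
s = 144 (s = 4*((4 + (-2 + 6²)) - 2) = 4*((4 + (-2 + 36)) - 2) = 4*((4 + 34) - 2) = 4*(38 - 2) = 4*36 = 144)
((0 + (-1 - 5*0))*(-4 - 6) + 5)*s = ((0 + (-1 - 5*0))*(-4 - 6) + 5)*144 = ((0 + (-1 + 0))*(-10) + 5)*144 = ((0 - 1)*(-10) + 5)*144 = (-1*(-10) + 5)*144 = (10 + 5)*144 = 15*144 = 2160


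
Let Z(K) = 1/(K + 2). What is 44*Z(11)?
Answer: 44/13 ≈ 3.3846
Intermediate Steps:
Z(K) = 1/(2 + K)
44*Z(11) = 44/(2 + 11) = 44/13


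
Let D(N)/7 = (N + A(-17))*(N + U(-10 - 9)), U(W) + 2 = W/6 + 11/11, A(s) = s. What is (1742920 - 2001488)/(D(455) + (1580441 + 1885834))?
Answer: -129284/2424265 ≈ -0.053329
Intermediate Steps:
U(W) = -1 + W/6 (U(W) = -2 + (W/6 + 11/11) = -2 + (W*(1/6) + 11*(1/11)) = -2 + (W/6 + 1) = -2 + (1 + W/6) = -1 + W/6)
D(N) = 7*(-17 + N)*(-25/6 + N) (D(N) = 7*((N - 17)*(N + (-1 + (-10 - 9)/6))) = 7*((-17 + N)*(N + (-1 + (1/6)*(-19)))) = 7*((-17 + N)*(N + (-1 - 19/6))) = 7*((-17 + N)*(N - 25/6)) = 7*((-17 + N)*(-25/6 + N)) = 7*(-17 + N)*(-25/6 + N))
(1742920 - 2001488)/(D(455) + (1580441 + 1885834)) = (1742920 - 2001488)/((2975/6 + 7*455**2 - 889/6*455) + (1580441 + 1885834)) = -258568/((2975/6 + 7*207025 - 404495/6) + 3466275) = -258568/((2975/6 + 1449175 - 404495/6) + 3466275) = -258568/(1382255 + 3466275) = -258568/4848530 = -258568*1/4848530 = -129284/2424265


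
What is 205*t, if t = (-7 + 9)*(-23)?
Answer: -9430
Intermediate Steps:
t = -46 (t = 2*(-23) = -46)
205*t = 205*(-46) = -9430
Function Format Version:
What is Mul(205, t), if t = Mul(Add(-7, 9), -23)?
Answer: -9430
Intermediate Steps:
t = -46 (t = Mul(2, -23) = -46)
Mul(205, t) = Mul(205, -46) = -9430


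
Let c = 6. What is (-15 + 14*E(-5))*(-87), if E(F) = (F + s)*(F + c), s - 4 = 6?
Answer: -4785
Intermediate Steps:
s = 10 (s = 4 + 6 = 10)
E(F) = (6 + F)*(10 + F) (E(F) = (F + 10)*(F + 6) = (10 + F)*(6 + F) = (6 + F)*(10 + F))
(-15 + 14*E(-5))*(-87) = (-15 + 14*(60 + (-5)² + 16*(-5)))*(-87) = (-15 + 14*(60 + 25 - 80))*(-87) = (-15 + 14*5)*(-87) = (-15 + 70)*(-87) = 55*(-87) = -4785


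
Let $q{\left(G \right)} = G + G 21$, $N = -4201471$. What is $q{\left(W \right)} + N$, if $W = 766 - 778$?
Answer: $-4201735$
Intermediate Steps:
$W = -12$
$q{\left(G \right)} = 22 G$ ($q{\left(G \right)} = G + 21 G = 22 G$)
$q{\left(W \right)} + N = 22 \left(-12\right) - 4201471 = -264 - 4201471 = -4201735$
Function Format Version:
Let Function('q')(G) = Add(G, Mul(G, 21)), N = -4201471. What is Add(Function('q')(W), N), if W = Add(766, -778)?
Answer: -4201735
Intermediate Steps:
W = -12
Function('q')(G) = Mul(22, G) (Function('q')(G) = Add(G, Mul(21, G)) = Mul(22, G))
Add(Function('q')(W), N) = Add(Mul(22, -12), -4201471) = Add(-264, -4201471) = -4201735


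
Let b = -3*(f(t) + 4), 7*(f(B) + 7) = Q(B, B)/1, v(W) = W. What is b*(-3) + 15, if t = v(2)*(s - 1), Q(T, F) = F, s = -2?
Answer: -138/7 ≈ -19.714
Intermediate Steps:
t = -6 (t = 2*(-2 - 1) = 2*(-3) = -6)
f(B) = -7 + B/7 (f(B) = -7 + (B/1)/7 = -7 + (B*1)/7 = -7 + B/7)
b = 81/7 (b = -3*((-7 + (⅐)*(-6)) + 4) = -3*((-7 - 6/7) + 4) = -3*(-55/7 + 4) = -3*(-27/7) = 81/7 ≈ 11.571)
b*(-3) + 15 = (81/7)*(-3) + 15 = -243/7 + 15 = -138/7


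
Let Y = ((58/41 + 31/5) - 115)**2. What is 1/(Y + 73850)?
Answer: 42025/3588162446 ≈ 1.1712e-5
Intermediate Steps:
Y = 484616196/42025 (Y = ((58*(1/41) + 31*(1/5)) - 115)**2 = ((58/41 + 31/5) - 115)**2 = (1561/205 - 115)**2 = (-22014/205)**2 = 484616196/42025 ≈ 11532.)
1/(Y + 73850) = 1/(484616196/42025 + 73850) = 1/(3588162446/42025) = 42025/3588162446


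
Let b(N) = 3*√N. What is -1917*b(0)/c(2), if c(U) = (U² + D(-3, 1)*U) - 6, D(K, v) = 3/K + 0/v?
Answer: 0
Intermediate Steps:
D(K, v) = 3/K (D(K, v) = 3/K + 0 = 3/K)
c(U) = -6 + U² - U (c(U) = (U² + (3/(-3))*U) - 6 = (U² + (3*(-⅓))*U) - 6 = (U² - U) - 6 = -6 + U² - U)
-1917*b(0)/c(2) = -1917*3*√0/(-6 + 2² - 1*2) = -1917*3*0/(-6 + 4 - 2) = -0/(-4) = -0*(-1)/4 = -1917*0 = 0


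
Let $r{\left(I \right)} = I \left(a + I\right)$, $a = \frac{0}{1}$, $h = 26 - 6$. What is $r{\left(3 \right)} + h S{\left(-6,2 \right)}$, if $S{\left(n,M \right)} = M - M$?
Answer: $9$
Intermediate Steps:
$h = 20$ ($h = 26 - 6 = 20$)
$S{\left(n,M \right)} = 0$
$a = 0$ ($a = 0 \cdot 1 = 0$)
$r{\left(I \right)} = I^{2}$ ($r{\left(I \right)} = I \left(0 + I\right) = I I = I^{2}$)
$r{\left(3 \right)} + h S{\left(-6,2 \right)} = 3^{2} + 20 \cdot 0 = 9 + 0 = 9$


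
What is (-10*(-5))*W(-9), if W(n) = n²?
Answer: 4050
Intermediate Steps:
(-10*(-5))*W(-9) = -10*(-5)*(-9)² = 50*81 = 4050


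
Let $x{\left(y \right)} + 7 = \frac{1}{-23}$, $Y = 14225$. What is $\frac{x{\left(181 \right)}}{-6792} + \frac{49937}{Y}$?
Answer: $\frac{1300543807}{370362100} \approx 3.5115$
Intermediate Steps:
$x{\left(y \right)} = - \frac{162}{23}$ ($x{\left(y \right)} = -7 + \frac{1}{-23} = -7 - \frac{1}{23} = - \frac{162}{23}$)
$\frac{x{\left(181 \right)}}{-6792} + \frac{49937}{Y} = - \frac{162}{23 \left(-6792\right)} + \frac{49937}{14225} = \left(- \frac{162}{23}\right) \left(- \frac{1}{6792}\right) + 49937 \cdot \frac{1}{14225} = \frac{27}{26036} + \frac{49937}{14225} = \frac{1300543807}{370362100}$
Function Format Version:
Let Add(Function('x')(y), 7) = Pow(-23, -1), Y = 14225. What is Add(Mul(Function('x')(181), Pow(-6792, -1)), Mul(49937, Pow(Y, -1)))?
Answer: Rational(1300543807, 370362100) ≈ 3.5115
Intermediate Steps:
Function('x')(y) = Rational(-162, 23) (Function('x')(y) = Add(-7, Pow(-23, -1)) = Add(-7, Rational(-1, 23)) = Rational(-162, 23))
Add(Mul(Function('x')(181), Pow(-6792, -1)), Mul(49937, Pow(Y, -1))) = Add(Mul(Rational(-162, 23), Pow(-6792, -1)), Mul(49937, Pow(14225, -1))) = Add(Mul(Rational(-162, 23), Rational(-1, 6792)), Mul(49937, Rational(1, 14225))) = Add(Rational(27, 26036), Rational(49937, 14225)) = Rational(1300543807, 370362100)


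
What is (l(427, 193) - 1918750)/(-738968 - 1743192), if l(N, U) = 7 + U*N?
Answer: 459083/620540 ≈ 0.73981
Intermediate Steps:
l(N, U) = 7 + N*U
(l(427, 193) - 1918750)/(-738968 - 1743192) = ((7 + 427*193) - 1918750)/(-738968 - 1743192) = ((7 + 82411) - 1918750)/(-2482160) = (82418 - 1918750)*(-1/2482160) = -1836332*(-1/2482160) = 459083/620540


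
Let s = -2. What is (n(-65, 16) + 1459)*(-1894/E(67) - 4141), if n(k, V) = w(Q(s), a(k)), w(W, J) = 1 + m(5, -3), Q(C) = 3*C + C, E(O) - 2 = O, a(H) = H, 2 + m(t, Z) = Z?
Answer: -139497155/23 ≈ -6.0651e+6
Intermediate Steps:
m(t, Z) = -2 + Z
E(O) = 2 + O
Q(C) = 4*C
w(W, J) = -4 (w(W, J) = 1 + (-2 - 3) = 1 - 5 = -4)
n(k, V) = -4
(n(-65, 16) + 1459)*(-1894/E(67) - 4141) = (-4 + 1459)*(-1894/(2 + 67) - 4141) = 1455*(-1894/69 - 4141) = 1455*(-287623/69) = -139497155/23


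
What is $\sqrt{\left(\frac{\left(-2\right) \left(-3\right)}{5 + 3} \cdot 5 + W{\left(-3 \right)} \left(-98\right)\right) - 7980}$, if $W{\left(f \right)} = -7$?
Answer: $\frac{11 i \sqrt{241}}{2} \approx 85.383 i$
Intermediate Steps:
$\sqrt{\left(\frac{\left(-2\right) \left(-3\right)}{5 + 3} \cdot 5 + W{\left(-3 \right)} \left(-98\right)\right) - 7980} = \sqrt{\left(\frac{\left(-2\right) \left(-3\right)}{5 + 3} \cdot 5 - -686\right) - 7980} = \sqrt{\left(\frac{1}{8} \cdot 6 \cdot 5 + 686\right) - 7980} = \sqrt{\left(\frac{3}{4} \cdot 5 + 686\right) - 7980} = \sqrt{\left(\frac{15}{4} + 686\right) - 7980} = \sqrt{\frac{2759}{4} - 7980} = \sqrt{- \frac{29161}{4}} = \frac{11 i \sqrt{241}}{2}$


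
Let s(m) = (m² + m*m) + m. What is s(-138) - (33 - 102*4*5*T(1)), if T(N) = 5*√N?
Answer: 48117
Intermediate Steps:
s(m) = m + 2*m² (s(m) = (m² + m²) + m = 2*m² + m = m + 2*m²)
s(-138) - (33 - 102*4*5*T(1)) = -138*(1 + 2*(-138)) - (33 - 102*4*5*5*√1) = -138*(1 - 276) - (33 - 2040*5*1) = -138*(-275) - (33 - 2040*5) = 37950 - (33 - 102*100) = 37950 - (33 - 10200) = 37950 - 1*(-10167) = 37950 + 10167 = 48117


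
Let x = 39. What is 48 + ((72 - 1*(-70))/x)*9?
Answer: 1050/13 ≈ 80.769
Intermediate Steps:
48 + ((72 - 1*(-70))/x)*9 = 48 + ((72 - 1*(-70))/39)*9 = 48 + ((72 + 70)*(1/39))*9 = 48 + (142*(1/39))*9 = 48 + (142/39)*9 = 48 + 426/13 = 1050/13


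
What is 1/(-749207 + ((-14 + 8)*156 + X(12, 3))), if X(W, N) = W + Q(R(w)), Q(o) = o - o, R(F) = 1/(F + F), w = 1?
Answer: -1/750131 ≈ -1.3331e-6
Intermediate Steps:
R(F) = 1/(2*F)
Q(o) = 0
X(W, N) = W (X(W, N) = W + 0 = W)
1/(-749207 + ((-14 + 8)*156 + X(12, 3))) = 1/(-749207 + ((-14 + 8)*156 + 12)) = 1/(-749207 + (-6*156 + 12)) = 1/(-749207 + (-936 + 12)) = 1/(-749207 - 924) = 1/(-750131) = -1/750131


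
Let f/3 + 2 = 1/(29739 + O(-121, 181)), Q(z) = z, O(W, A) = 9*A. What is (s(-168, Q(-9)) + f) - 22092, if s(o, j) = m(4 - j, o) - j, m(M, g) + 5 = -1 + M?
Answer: -230889391/10456 ≈ -22082.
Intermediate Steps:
f = -62735/10456 (f = -6 + 3/(29739 + 9*181) = -6 + 3/(29739 + 1629) = -6 + 3/31368 = -6 + 3*(1/31368) = -6 + 1/10456 = -62735/10456 ≈ -5.9999)
m(M, g) = -6 + M (m(M, g) = -5 + (-1 + M) = -6 + M)
s(o, j) = -2 - 2*j (s(o, j) = (-6 + (4 - j)) - j = (-2 - j) - j = -2 - 2*j)
(s(-168, Q(-9)) + f) - 22092 = ((-2 - 2*(-9)) - 62735/10456) - 22092 = ((-2 + 18) - 62735/10456) - 22092 = (16 - 62735/10456) - 22092 = 104561/10456 - 22092 = -230889391/10456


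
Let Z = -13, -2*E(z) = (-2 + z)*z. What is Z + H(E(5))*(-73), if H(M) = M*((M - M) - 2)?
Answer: -1108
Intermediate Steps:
E(z) = -z*(-2 + z)/2 (E(z) = -(-2 + z)*z/2 = -z*(-2 + z)/2)
H(M) = -2*M (H(M) = M*(0 - 2) = M*(-2) = -2*M)
Z + H(E(5))*(-73) = -13 - 5*(2 - 1*5)*(-73) = -13 - 5*(2 - 5)*(-73) = -13 - 5*(-3)*(-73) = -13 - 2*(-15/2)*(-73) = -13 + 15*(-73) = -13 - 1095 = -1108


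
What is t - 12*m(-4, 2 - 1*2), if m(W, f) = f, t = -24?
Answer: -24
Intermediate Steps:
t - 12*m(-4, 2 - 1*2) = -24 - 12*(2 - 1*2) = -24 - 12*(2 - 2) = -24 - 12*0 = -24 + 0 = -24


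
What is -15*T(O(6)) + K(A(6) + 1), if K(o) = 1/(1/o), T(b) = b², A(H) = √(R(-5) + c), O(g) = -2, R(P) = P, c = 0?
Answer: -59 + I*√5 ≈ -59.0 + 2.2361*I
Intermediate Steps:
A(H) = I*√5 (A(H) = √(-5 + 0) = √(-5) = I*√5)
K(o) = o (K(o) = 1/(1/o) = o)
-15*T(O(6)) + K(A(6) + 1) = -15*(-2)² + (I*√5 + 1) = -15*4 + (1 + I*√5) = -60 + (1 + I*√5) = -59 + I*√5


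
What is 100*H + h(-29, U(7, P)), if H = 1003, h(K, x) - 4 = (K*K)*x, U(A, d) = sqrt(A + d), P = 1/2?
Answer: 100304 + 841*sqrt(30)/2 ≈ 1.0261e+5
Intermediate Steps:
P = 1/2 ≈ 0.50000
h(K, x) = 4 + x*K**2 (h(K, x) = 4 + (K*K)*x = 4 + K**2*x = 4 + x*K**2)
100*H + h(-29, U(7, P)) = 100*1003 + (4 + sqrt(7 + 1/2)*(-29)**2) = 100300 + (4 + sqrt(15/2)*841) = 100300 + (4 + (sqrt(30)/2)*841) = 100300 + (4 + 841*sqrt(30)/2) = 100304 + 841*sqrt(30)/2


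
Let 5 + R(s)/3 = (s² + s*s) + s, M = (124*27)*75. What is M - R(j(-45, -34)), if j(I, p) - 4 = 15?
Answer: 248892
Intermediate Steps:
M = 251100 (M = 3348*75 = 251100)
j(I, p) = 19 (j(I, p) = 4 + 15 = 19)
R(s) = -15 + 3*s + 6*s² (R(s) = -15 + 3*((s² + s*s) + s) = -15 + 3*((s² + s²) + s) = -15 + 3*(2*s² + s) = -15 + 3*(s + 2*s²) = -15 + (3*s + 6*s²) = -15 + 3*s + 6*s²)
M - R(j(-45, -34)) = 251100 - (-15 + 3*19 + 6*19²) = 251100 - (-15 + 57 + 6*361) = 251100 - (-15 + 57 + 2166) = 251100 - 1*2208 = 251100 - 2208 = 248892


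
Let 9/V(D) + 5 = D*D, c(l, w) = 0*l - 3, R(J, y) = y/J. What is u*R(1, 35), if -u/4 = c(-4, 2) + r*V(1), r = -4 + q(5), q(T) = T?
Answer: 735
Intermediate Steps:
c(l, w) = -3 (c(l, w) = 0 - 3 = -3)
V(D) = 9/(-5 + D**2) (V(D) = 9/(-5 + D*D) = 9/(-5 + D**2))
r = 1 (r = -4 + 5 = 1)
u = 21 (u = -4*(-3 + 1*(9/(-5 + 1**2))) = -4*(-3 + 1*(9/(-5 + 1))) = -4*(-3 + 1*(9/(-4))) = -4*(-3 + 1*(9*(-1/4))) = -4*(-3 + 1*(-9/4)) = -4*(-3 - 9/4) = -4*(-21/4) = 21)
u*R(1, 35) = 21*(35/1) = 21*(35*1) = 21*35 = 735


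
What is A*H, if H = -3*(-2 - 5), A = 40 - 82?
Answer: -882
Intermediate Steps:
A = -42
H = 21 (H = -3*(-7) = 21)
A*H = -42*21 = -882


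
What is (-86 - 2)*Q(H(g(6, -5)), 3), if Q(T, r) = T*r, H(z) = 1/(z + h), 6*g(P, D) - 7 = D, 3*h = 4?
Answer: -792/5 ≈ -158.40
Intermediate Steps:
h = 4/3 (h = (⅓)*4 = 4/3 ≈ 1.3333)
g(P, D) = 7/6 + D/6
H(z) = 1/(4/3 + z) (H(z) = 1/(z + 4/3) = 1/(4/3 + z))
(-86 - 2)*Q(H(g(6, -5)), 3) = (-86 - 2)*((3/(4 + 3*(7/6 + (⅙)*(-5))))*3) = -88*3/(4 + 3*(7/6 - ⅚))*3 = -88*3/(4 + 3*(⅓))*3 = -88*3/(4 + 1)*3 = -88*3/5*3 = -88*3*(⅕)*3 = -264*3/5 = -88*9/5 = -792/5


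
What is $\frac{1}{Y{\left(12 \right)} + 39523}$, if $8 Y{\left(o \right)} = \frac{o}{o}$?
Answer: $\frac{8}{316185} \approx 2.5302 \cdot 10^{-5}$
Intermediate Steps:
$Y{\left(o \right)} = \frac{1}{8}$ ($Y{\left(o \right)} = \frac{o \frac{1}{o}}{8} = \frac{1}{8} \cdot 1 = \frac{1}{8}$)
$\frac{1}{Y{\left(12 \right)} + 39523} = \frac{1}{\frac{1}{8} + 39523} = \frac{1}{\frac{316185}{8}} = \frac{8}{316185}$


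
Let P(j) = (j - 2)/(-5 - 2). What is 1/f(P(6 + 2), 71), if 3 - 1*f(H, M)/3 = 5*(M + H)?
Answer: -7/7302 ≈ -0.00095864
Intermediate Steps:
P(j) = 2/7 - j/7 (P(j) = (-2 + j)/(-7) = (-2 + j)*(-⅐) = 2/7 - j/7)
f(H, M) = 9 - 15*H - 15*M (f(H, M) = 9 - 15*(M + H) = 9 - 15*(H + M) = 9 - 3*(5*H + 5*M) = 9 + (-15*H - 15*M) = 9 - 15*H - 15*M)
1/f(P(6 + 2), 71) = 1/(9 - 15*(2/7 - (6 + 2)/7) - 15*71) = 1/(9 - 15*(2/7 - ⅐*8) - 1065) = 1/(9 - 15*(2/7 - 8/7) - 1065) = 1/(9 - 15*(-6/7) - 1065) = 1/(9 + 90/7 - 1065) = 1/(-7302/7) = -7/7302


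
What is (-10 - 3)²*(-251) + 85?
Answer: -42334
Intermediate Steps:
(-10 - 3)²*(-251) + 85 = (-13)²*(-251) + 85 = 169*(-251) + 85 = -42419 + 85 = -42334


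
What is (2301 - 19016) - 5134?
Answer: -21849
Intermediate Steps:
(2301 - 19016) - 5134 = -16715 - 5134 = -21849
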